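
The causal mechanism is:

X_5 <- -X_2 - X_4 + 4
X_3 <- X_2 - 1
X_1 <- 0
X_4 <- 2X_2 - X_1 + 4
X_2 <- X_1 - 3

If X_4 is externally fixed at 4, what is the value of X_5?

3

Intervening sets X_4 = 4 and removes its equation (X_4 <- 2X_2 - X_1 + 4).
X_2 = X_1 - 3  [with X_1=0]  = -3
X_5 = -X_2 - X_4 + 4  [with X_2=-3, X_4=4]  = 3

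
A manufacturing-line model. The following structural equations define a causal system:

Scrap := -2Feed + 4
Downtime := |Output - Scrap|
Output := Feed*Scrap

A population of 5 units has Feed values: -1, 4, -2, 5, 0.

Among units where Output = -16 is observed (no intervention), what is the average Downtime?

Conditioning on Output=-16 selects the 2 unit(s) with Feed ∈ {4, -2}. Their Downtime values: 12, 24. Mean = 18.

18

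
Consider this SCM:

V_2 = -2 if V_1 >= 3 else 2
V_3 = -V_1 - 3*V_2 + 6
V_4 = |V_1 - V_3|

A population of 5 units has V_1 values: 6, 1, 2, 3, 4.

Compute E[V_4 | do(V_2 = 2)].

6.4

Every unit gets V_2=2 under the intervention. V_4 values become 12, 2, 4, 6, 8; E[V_4|do(V_2=2)] = 6.4.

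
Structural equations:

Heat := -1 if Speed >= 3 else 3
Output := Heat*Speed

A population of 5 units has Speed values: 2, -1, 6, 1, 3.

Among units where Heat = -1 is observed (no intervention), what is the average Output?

E[Output|Heat=-1] averages over only the 2 units with Heat=-1 (Speed = 6, 3): Output = -6, -3, mean -4.5.

-4.5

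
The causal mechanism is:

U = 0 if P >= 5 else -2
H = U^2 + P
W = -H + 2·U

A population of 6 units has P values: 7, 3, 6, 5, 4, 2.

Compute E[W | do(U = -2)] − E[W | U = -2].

Every unit gets U=-2 under the intervention. W values become -15, -11, -14, -13, -12, -10; E[W|do(U=-2)] = -12.5.
E[W|U=-2] averages over only the 3 units with U=-2 (P = 3, 4, 2): W = -11, -12, -10, mean -11.
Difference = -12.5 − (-11) = -1.5.

-1.5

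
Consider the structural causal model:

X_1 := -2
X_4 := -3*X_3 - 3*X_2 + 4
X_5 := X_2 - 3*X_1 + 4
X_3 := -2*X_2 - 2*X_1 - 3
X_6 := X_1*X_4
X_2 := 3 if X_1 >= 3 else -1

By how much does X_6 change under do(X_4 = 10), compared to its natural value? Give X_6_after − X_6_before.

-24

Under do(X_4=10), the mechanism X_4 := -3*X_3 - 3*X_2 + 4 is discarded; X_4 is fixed at 10.
X_6 = X_1*X_4  [with X_1=-2, X_4=10]  = -20
Without intervention: X_2 = 3 if X_1 >= 3 else -1  [with X_1=-2]  = -1; X_3 = -2*X_2 - 2*X_1 - 3  [with X_2=-1, X_1=-2]  = 3; X_4 = -3*X_3 - 3*X_2 + 4  [with X_3=3, X_2=-1]  = -2; X_6 = X_1*X_4  [with X_1=-2, X_4=-2]  = 4.
Change = -20 − 4 = -24.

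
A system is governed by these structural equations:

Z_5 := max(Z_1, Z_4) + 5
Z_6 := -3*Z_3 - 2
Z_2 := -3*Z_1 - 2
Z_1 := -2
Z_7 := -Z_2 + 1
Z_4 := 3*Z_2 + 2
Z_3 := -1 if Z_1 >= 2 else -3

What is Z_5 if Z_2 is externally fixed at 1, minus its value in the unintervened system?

-9

do(Z_2=1) replaces the equation Z_2 := -3*Z_1 - 2 with the constant Z_2 = 1.
Z_4 = 3*Z_2 + 2  [with Z_2=1]  = 5
Z_5 = max(Z_1, Z_4) + 5  [with Z_1=-2, Z_4=5]  = 10
Without intervention: Z_2 = -3*Z_1 - 2  [with Z_1=-2]  = 4; Z_4 = 3*Z_2 + 2  [with Z_2=4]  = 14; Z_5 = max(Z_1, Z_4) + 5  [with Z_1=-2, Z_4=14]  = 19.
Change = 10 − 19 = -9.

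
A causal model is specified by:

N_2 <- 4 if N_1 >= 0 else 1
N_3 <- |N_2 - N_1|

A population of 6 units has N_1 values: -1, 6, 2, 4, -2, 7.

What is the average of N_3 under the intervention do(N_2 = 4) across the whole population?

The intervention sets N_2=4 in all 6 units regardless of N_1. Recomputing N_3 per unit gives 5, 2, 2, 0, 6, 3; average 3.

3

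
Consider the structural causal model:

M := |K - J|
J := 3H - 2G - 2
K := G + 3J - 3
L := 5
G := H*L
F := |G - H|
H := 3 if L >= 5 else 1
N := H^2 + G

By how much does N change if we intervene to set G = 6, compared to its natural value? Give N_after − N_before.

-9

do(G=6) replaces the equation G := H*L with the constant G = 6.
H = 3 if L >= 5 else 1  [with L=5]  = 3
N = H^2 + G  [with H=3, G=6]  = 15
Without intervention: H = 3 if L >= 5 else 1  [with L=5]  = 3; G = H*L  [with H=3, L=5]  = 15; N = H^2 + G  [with H=3, G=15]  = 24.
Change = 15 − 24 = -9.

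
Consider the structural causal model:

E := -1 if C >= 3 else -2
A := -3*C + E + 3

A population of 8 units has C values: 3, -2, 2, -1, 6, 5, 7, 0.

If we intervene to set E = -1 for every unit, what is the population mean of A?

do(E=-1) breaks E's dependence on C. With E=-1 fixed, A across the units is -7, 8, -4, 5, -16, -13, -19, 2, mean -5.5.

-5.5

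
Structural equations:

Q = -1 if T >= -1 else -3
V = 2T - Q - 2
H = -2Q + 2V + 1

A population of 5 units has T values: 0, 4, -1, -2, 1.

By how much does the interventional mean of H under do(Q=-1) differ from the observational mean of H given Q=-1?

do(Q=-1) breaks Q's dependence on T. With Q=-1 fixed, H across the units is 1, 17, -3, -7, 5, mean 2.6.
Observing Q=-1 restricts to units where Q's equation naturally yields -1: T ∈ {0, 4, -1, 1}. In that subpopulation H = 1, 17, -3, 5, mean 5.
Difference = 2.6 − 5 = -2.4.

-2.4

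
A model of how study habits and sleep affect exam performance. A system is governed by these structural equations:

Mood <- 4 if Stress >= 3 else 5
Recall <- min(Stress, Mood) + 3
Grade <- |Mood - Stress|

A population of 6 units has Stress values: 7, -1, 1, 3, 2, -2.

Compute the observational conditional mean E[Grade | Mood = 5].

Conditioning on Mood=5 selects the 4 unit(s) with Stress ∈ {-1, 1, 2, -2}. Their Grade values: 6, 4, 3, 7. Mean = 5.

5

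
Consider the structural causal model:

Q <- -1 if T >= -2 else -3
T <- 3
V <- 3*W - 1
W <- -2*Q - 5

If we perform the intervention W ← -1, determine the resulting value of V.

The intervention breaks the incoming arrows to W: W <- -2*Q - 5 no longer applies, and W = -1.
V = 3*W - 1  [with W=-1]  = -4

-4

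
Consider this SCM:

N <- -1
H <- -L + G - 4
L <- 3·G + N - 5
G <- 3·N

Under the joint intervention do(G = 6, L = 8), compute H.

-6

Setting G = 6, L = 8 by intervention discards those variables' equations.
H = -L + G - 4  [with L=8, G=6]  = -6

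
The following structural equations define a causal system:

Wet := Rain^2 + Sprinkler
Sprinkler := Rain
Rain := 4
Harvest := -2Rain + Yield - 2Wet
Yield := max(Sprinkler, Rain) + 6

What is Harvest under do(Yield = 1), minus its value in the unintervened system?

Intervening sets Yield = 1 and removes its equation (Yield := max(Sprinkler, Rain) + 6).
Sprinkler = Rain  [with Rain=4]  = 4
Wet = Rain^2 + Sprinkler  [with Rain=4, Sprinkler=4]  = 20
Harvest = -2Rain + Yield - 2Wet  [with Rain=4, Yield=1, Wet=20]  = -47
Without intervention: Sprinkler = Rain  [with Rain=4]  = 4; Wet = Rain^2 + Sprinkler  [with Rain=4, Sprinkler=4]  = 20; Yield = max(Sprinkler, Rain) + 6  [with Sprinkler=4, Rain=4]  = 10; Harvest = -2Rain + Yield - 2Wet  [with Rain=4, Yield=10, Wet=20]  = -38.
Change = -47 − (-38) = -9.

-9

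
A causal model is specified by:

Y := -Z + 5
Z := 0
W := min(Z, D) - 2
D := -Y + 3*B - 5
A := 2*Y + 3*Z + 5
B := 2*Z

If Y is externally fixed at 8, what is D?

do(Y=8) replaces the equation Y := -Z + 5 with the constant Y = 8.
B = 2*Z  [with Z=0]  = 0
D = -Y + 3*B - 5  [with Y=8, B=0]  = -13

-13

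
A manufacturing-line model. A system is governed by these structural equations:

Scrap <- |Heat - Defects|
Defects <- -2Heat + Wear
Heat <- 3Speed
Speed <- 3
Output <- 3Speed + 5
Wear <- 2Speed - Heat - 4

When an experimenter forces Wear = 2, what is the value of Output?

14

The intervention breaks the incoming arrows to Wear: Wear <- 2Speed - Heat - 4 no longer applies, and Wear = 2.
No directed path runs from Wear to Output, so Output keeps its natural value.
Output = 3Speed + 5  [with Speed=3]  = 14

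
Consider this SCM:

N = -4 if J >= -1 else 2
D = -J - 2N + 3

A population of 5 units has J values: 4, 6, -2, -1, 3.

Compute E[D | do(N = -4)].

9

Every unit gets N=-4 under the intervention. D values become 7, 5, 13, 12, 8; E[D|do(N=-4)] = 9.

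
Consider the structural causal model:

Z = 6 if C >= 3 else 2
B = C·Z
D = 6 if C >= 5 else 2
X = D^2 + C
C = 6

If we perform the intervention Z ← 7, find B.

do(Z=7) replaces the equation Z = 6 if C >= 3 else 2 with the constant Z = 7.
B = C·Z  [with C=6, Z=7]  = 42

42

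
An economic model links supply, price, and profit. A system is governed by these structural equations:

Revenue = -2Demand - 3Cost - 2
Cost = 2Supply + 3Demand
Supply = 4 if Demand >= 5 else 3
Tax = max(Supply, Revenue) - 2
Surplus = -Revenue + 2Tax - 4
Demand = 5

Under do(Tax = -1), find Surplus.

75

The intervention breaks the incoming arrows to Tax: Tax = max(Supply, Revenue) - 2 no longer applies, and Tax = -1.
Supply = 4 if Demand >= 5 else 3  [with Demand=5]  = 4
Cost = 2Supply + 3Demand  [with Supply=4, Demand=5]  = 23
Revenue = -2Demand - 3Cost - 2  [with Demand=5, Cost=23]  = -81
Surplus = -Revenue + 2Tax - 4  [with Revenue=-81, Tax=-1]  = 75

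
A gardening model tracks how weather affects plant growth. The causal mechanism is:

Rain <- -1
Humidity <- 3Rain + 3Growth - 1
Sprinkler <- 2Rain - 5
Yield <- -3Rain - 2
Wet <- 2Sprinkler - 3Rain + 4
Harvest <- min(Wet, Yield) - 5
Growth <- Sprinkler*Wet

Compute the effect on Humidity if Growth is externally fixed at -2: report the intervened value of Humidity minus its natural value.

Intervening sets Growth = -2 and removes its equation (Growth <- Sprinkler*Wet).
Humidity = 3Rain + 3Growth - 1  [with Rain=-1, Growth=-2]  = -10
Without intervention: Sprinkler = 2Rain - 5  [with Rain=-1]  = -7; Wet = 2Sprinkler - 3Rain + 4  [with Sprinkler=-7, Rain=-1]  = -7; Growth = Sprinkler*Wet  [with Sprinkler=-7, Wet=-7]  = 49; Humidity = 3Rain + 3Growth - 1  [with Rain=-1, Growth=49]  = 143.
Change = -10 − 143 = -153.

-153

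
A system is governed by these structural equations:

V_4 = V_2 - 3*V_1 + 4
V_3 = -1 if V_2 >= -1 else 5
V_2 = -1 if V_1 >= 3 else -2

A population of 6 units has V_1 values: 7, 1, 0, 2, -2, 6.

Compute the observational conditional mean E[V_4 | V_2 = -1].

-16.5

Observing V_2=-1 restricts to units where V_2's equation naturally yields -1: V_1 ∈ {7, 6}. In that subpopulation V_4 = -18, -15, mean -16.5.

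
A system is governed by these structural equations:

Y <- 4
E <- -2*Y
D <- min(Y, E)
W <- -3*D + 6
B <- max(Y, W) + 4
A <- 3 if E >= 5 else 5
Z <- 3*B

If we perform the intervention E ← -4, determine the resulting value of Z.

Under do(E=-4), the mechanism E <- -2*Y is discarded; E is fixed at -4.
D = min(Y, E)  [with Y=4, E=-4]  = -4
W = -3*D + 6  [with D=-4]  = 18
B = max(Y, W) + 4  [with Y=4, W=18]  = 22
Z = 3*B  [with B=22]  = 66

66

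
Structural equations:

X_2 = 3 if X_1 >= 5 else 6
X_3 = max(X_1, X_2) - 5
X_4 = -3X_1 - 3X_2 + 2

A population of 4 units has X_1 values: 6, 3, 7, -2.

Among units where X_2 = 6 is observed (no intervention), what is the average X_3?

Conditioning on X_2=6 selects the 2 unit(s) with X_1 ∈ {3, -2}. Their X_3 values: 1, 1. Mean = 1.

1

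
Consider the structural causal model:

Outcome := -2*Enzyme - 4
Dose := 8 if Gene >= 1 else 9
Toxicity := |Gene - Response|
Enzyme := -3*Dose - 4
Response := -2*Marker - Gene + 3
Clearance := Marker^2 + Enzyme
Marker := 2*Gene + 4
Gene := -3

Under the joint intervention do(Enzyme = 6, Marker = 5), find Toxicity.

Setting Enzyme = 6, Marker = 5 by intervention discards those variables' equations.
Response = -2*Marker - Gene + 3  [with Marker=5, Gene=-3]  = -4
Toxicity = |Gene - Response|  [with Gene=-3, Response=-4]  = 1

1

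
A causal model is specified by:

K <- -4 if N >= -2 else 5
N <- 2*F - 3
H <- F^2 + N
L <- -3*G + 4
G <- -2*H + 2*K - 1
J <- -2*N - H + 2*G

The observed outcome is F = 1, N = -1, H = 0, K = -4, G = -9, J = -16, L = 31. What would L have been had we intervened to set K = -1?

The intervention breaks the incoming arrows to K: K <- -4 if N >= -2 else 5 no longer applies, and K = -1.
N = 2*F - 3  [with F=1]  = -1
H = F^2 + N  [with F=1, N=-1]  = 0
G = -2*H + 2*K - 1  [with H=0, K=-1]  = -3
L = -3*G + 4  [with G=-3]  = 13

13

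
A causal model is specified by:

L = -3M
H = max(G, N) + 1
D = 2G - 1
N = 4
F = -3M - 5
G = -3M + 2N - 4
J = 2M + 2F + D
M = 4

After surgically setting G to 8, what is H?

9

Intervening sets G = 8 and removes its equation (G = -3M + 2N - 4).
H = max(G, N) + 1  [with G=8, N=4]  = 9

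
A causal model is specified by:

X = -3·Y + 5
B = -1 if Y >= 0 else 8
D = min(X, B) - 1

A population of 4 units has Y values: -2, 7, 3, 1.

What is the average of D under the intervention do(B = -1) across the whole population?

-6.5

Under do(B=-1), B's equation is replaced by B=-1 for every unit. Per-unit D: -2, -17, -5, -2. Mean = -6.5.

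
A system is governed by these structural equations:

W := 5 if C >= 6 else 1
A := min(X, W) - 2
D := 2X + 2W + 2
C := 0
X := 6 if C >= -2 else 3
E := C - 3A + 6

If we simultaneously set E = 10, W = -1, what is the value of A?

Setting E = 10, W = -1 by intervention discards those variables' equations.
X = 6 if C >= -2 else 3  [with C=0]  = 6
A = min(X, W) - 2  [with X=6, W=-1]  = -3

-3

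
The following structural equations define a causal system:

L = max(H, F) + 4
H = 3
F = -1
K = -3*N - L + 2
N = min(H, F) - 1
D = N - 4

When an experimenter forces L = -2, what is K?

10

Intervening sets L = -2 and removes its equation (L = max(H, F) + 4).
N = min(H, F) - 1  [with H=3, F=-1]  = -2
K = -3*N - L + 2  [with N=-2, L=-2]  = 10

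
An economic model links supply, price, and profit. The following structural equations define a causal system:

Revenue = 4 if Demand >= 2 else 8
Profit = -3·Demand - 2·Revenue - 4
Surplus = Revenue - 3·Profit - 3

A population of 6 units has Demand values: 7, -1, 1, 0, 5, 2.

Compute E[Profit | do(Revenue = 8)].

-27

The intervention sets Revenue=8 in all 6 units regardless of Demand. Recomputing Profit per unit gives -41, -17, -23, -20, -35, -26; average -27.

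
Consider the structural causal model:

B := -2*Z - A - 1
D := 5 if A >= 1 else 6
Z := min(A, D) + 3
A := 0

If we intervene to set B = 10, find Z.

Under do(B=10), the mechanism B := -2*Z - A - 1 is discarded; B is fixed at 10.
Since Z is not a descendant of the intervened variable, it is unaffected.
D = 5 if A >= 1 else 6  [with A=0]  = 6
Z = min(A, D) + 3  [with A=0, D=6]  = 3

3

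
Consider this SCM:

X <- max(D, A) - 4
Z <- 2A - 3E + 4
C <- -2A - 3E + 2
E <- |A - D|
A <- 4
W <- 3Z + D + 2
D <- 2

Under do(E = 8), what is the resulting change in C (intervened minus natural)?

-18

The intervention breaks the incoming arrows to E: E <- |A - D| no longer applies, and E = 8.
C = -2A - 3E + 2  [with A=4, E=8]  = -30
Without intervention: E = |A - D|  [with A=4, D=2]  = 2; C = -2A - 3E + 2  [with A=4, E=2]  = -12.
Change = -30 − (-12) = -18.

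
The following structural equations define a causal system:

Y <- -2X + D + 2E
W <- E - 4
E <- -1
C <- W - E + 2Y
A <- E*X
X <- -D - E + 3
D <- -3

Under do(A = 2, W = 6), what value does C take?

-31

Under do(A = 2, W = 6), each intervened variable's structural equation is replaced by its fixed value.
X = -D - E + 3  [with D=-3, E=-1]  = 7
Y = -2X + D + 2E  [with X=7, D=-3, E=-1]  = -19
C = W - E + 2Y  [with W=6, E=-1, Y=-19]  = -31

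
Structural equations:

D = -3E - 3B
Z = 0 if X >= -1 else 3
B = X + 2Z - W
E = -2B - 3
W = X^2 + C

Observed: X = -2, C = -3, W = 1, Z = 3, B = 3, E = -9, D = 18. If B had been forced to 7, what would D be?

Under do(B=7), the mechanism B = X + 2Z - W is discarded; B is fixed at 7.
E = -2B - 3  [with B=7]  = -17
D = -3E - 3B  [with E=-17, B=7]  = 30

30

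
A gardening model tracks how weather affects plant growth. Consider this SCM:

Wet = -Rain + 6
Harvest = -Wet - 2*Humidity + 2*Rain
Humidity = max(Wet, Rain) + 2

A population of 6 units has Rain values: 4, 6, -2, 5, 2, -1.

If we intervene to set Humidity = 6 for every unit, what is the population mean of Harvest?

Every unit gets Humidity=6 under the intervention. Harvest values become -6, 0, -24, -3, -12, -21; E[Harvest|do(Humidity=6)] = -11.

-11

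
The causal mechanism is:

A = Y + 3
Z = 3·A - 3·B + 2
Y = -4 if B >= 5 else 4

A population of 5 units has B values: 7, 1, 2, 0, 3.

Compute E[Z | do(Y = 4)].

Under do(Y=4), Y's equation is replaced by Y=4 for every unit. Per-unit Z: 2, 20, 17, 23, 14. Mean = 15.2.

15.2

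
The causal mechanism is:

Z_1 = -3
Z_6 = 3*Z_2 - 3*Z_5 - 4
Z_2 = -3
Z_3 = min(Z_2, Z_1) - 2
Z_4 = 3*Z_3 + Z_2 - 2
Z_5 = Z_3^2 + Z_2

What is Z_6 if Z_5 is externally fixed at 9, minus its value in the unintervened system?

The intervention breaks the incoming arrows to Z_5: Z_5 = Z_3^2 + Z_2 no longer applies, and Z_5 = 9.
Z_6 = 3*Z_2 - 3*Z_5 - 4  [with Z_2=-3, Z_5=9]  = -40
Without intervention: Z_3 = min(Z_2, Z_1) - 2  [with Z_2=-3, Z_1=-3]  = -5; Z_5 = Z_3^2 + Z_2  [with Z_3=-5, Z_2=-3]  = 22; Z_6 = 3*Z_2 - 3*Z_5 - 4  [with Z_2=-3, Z_5=22]  = -79.
Change = -40 − (-79) = 39.

39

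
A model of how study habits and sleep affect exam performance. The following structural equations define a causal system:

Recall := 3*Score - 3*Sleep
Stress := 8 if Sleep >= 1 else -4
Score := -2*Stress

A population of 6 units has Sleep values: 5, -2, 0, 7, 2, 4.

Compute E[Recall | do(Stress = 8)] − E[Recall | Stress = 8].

5.5

do(Stress=8) breaks Stress's dependence on Sleep. With Stress=8 fixed, Recall across the units is -63, -42, -48, -69, -54, -60, mean -56.
E[Recall|Stress=8] averages over only the 4 units with Stress=8 (Sleep = 5, 7, 2, 4): Recall = -63, -69, -54, -60, mean -61.5.
Difference = -56 − (-61.5) = 5.5.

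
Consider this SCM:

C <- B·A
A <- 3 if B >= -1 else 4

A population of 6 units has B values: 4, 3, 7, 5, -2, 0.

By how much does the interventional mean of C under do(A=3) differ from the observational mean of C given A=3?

Every unit gets A=3 under the intervention. C values become 12, 9, 21, 15, -6, 0; E[C|do(A=3)] = 8.5.
Observing A=3 restricts to units where A's equation naturally yields 3: B ∈ {4, 3, 7, 5, 0}. In that subpopulation C = 12, 9, 21, 15, 0, mean 11.4.
Difference = 8.5 − 11.4 = -2.9.

-2.9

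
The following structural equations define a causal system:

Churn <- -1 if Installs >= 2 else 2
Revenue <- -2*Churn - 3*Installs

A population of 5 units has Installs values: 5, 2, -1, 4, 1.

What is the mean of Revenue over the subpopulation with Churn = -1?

E[Revenue|Churn=-1] averages over only the 3 units with Churn=-1 (Installs = 5, 2, 4): Revenue = -13, -4, -10, mean -9.

-9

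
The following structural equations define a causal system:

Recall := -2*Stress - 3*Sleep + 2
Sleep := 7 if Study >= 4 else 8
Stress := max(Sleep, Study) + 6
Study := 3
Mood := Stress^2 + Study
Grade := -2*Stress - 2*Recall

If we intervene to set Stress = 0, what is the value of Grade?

44

The intervention breaks the incoming arrows to Stress: Stress := max(Sleep, Study) + 6 no longer applies, and Stress = 0.
Sleep = 7 if Study >= 4 else 8  [with Study=3]  = 8
Recall = -2*Stress - 3*Sleep + 2  [with Stress=0, Sleep=8]  = -22
Grade = -2*Stress - 2*Recall  [with Stress=0, Recall=-22]  = 44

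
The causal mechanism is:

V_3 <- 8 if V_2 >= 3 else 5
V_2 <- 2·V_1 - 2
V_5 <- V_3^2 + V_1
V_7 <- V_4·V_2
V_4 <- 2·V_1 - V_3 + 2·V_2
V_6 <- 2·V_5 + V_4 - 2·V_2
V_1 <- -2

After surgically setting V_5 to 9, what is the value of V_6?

The intervention breaks the incoming arrows to V_5: V_5 <- V_3^2 + V_1 no longer applies, and V_5 = 9.
V_2 = 2·V_1 - 2  [with V_1=-2]  = -6
V_3 = 8 if V_2 >= 3 else 5  [with V_2=-6]  = 5
V_4 = 2·V_1 - V_3 + 2·V_2  [with V_1=-2, V_3=5, V_2=-6]  = -21
V_6 = 2·V_5 + V_4 - 2·V_2  [with V_5=9, V_4=-21, V_2=-6]  = 9

9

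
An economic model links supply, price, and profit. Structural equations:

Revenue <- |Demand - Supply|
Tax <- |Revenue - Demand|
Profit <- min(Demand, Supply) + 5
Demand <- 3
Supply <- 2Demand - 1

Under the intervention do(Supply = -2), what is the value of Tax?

2

Under do(Supply=-2), the mechanism Supply <- 2Demand - 1 is discarded; Supply is fixed at -2.
Revenue = |Demand - Supply|  [with Demand=3, Supply=-2]  = 5
Tax = |Revenue - Demand|  [with Revenue=5, Demand=3]  = 2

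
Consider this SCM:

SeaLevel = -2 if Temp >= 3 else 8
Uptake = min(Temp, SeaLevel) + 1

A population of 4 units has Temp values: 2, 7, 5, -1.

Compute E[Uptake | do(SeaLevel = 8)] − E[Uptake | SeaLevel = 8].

do(SeaLevel=8) breaks SeaLevel's dependence on Temp. With SeaLevel=8 fixed, Uptake across the units is 3, 8, 6, 0, mean 4.25.
Observing SeaLevel=8 restricts to units where SeaLevel's equation naturally yields 8: Temp ∈ {2, -1}. In that subpopulation Uptake = 3, 0, mean 1.5.
Difference = 4.25 − 1.5 = 2.75.

2.75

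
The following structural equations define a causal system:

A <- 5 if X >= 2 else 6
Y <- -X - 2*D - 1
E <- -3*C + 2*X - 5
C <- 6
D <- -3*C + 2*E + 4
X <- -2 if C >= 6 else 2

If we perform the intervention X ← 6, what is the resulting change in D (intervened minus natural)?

Under do(X=6), the mechanism X <- -2 if C >= 6 else 2 is discarded; X is fixed at 6.
E = -3*C + 2*X - 5  [with C=6, X=6]  = -11
D = -3*C + 2*E + 4  [with C=6, E=-11]  = -36
Without intervention: X = -2 if C >= 6 else 2  [with C=6]  = -2; E = -3*C + 2*X - 5  [with C=6, X=-2]  = -27; D = -3*C + 2*E + 4  [with C=6, E=-27]  = -68.
Change = -36 − (-68) = 32.

32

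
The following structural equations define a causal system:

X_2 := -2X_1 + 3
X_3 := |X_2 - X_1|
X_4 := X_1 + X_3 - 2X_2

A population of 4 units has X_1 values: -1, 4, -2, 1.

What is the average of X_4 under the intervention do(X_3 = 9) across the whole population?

5.5

Every unit gets X_3=9 under the intervention. X_4 values become -2, 23, -7, 8; E[X_4|do(X_3=9)] = 5.5.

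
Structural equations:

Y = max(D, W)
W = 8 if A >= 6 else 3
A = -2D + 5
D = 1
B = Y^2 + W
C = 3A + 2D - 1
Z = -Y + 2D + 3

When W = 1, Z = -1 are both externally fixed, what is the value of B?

2

Under do(W = 1, Z = -1), each intervened variable's structural equation is replaced by its fixed value.
Y = max(D, W)  [with D=1, W=1]  = 1
B = Y^2 + W  [with Y=1, W=1]  = 2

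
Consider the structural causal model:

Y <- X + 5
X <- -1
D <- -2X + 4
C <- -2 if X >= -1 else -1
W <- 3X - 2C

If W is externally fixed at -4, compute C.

-2

Under do(W=-4), the mechanism W <- 3X - 2C is discarded; W is fixed at -4.
Since C is not a descendant of the intervened variable, it is unaffected.
C = -2 if X >= -1 else -1  [with X=-1]  = -2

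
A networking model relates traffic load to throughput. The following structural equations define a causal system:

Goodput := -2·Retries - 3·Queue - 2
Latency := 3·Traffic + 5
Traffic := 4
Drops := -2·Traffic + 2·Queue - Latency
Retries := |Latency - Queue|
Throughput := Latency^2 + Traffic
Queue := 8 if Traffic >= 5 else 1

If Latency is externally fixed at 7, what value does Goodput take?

-17

Under do(Latency=7), the mechanism Latency := 3·Traffic + 5 is discarded; Latency is fixed at 7.
Queue = 8 if Traffic >= 5 else 1  [with Traffic=4]  = 1
Retries = |Latency - Queue|  [with Latency=7, Queue=1]  = 6
Goodput = -2·Retries - 3·Queue - 2  [with Retries=6, Queue=1]  = -17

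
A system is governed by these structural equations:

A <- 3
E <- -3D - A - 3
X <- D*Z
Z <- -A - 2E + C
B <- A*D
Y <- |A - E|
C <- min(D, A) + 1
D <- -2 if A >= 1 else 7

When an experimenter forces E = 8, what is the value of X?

do(E=8) replaces the equation E <- -3D - A - 3 with the constant E = 8.
D = -2 if A >= 1 else 7  [with A=3]  = -2
C = min(D, A) + 1  [with D=-2, A=3]  = -1
Z = -A - 2E + C  [with A=3, E=8, C=-1]  = -20
X = D*Z  [with D=-2, Z=-20]  = 40

40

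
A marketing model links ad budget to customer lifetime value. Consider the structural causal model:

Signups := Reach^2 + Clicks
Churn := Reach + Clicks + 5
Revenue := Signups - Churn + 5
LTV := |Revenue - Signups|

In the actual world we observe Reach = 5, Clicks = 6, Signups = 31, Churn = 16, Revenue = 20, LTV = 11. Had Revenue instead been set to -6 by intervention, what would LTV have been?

The intervention breaks the incoming arrows to Revenue: Revenue := Signups - Churn + 5 no longer applies, and Revenue = -6.
Signups = Reach^2 + Clicks  [with Reach=5, Clicks=6]  = 31
LTV = |Revenue - Signups|  [with Revenue=-6, Signups=31]  = 37

37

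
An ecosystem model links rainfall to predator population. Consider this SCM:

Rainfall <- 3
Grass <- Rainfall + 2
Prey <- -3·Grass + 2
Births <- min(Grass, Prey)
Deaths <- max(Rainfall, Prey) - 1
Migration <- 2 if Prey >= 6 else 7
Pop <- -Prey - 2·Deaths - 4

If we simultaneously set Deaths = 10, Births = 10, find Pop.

Setting Deaths = 10, Births = 10 by intervention discards those variables' equations.
Grass = Rainfall + 2  [with Rainfall=3]  = 5
Prey = -3·Grass + 2  [with Grass=5]  = -13
Pop = -Prey - 2·Deaths - 4  [with Prey=-13, Deaths=10]  = -11

-11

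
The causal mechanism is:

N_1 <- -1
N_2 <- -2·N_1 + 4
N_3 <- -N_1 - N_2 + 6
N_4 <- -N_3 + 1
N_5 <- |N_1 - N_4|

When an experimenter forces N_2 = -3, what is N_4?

-9

Under do(N_2=-3), the mechanism N_2 <- -2·N_1 + 4 is discarded; N_2 is fixed at -3.
N_3 = -N_1 - N_2 + 6  [with N_1=-1, N_2=-3]  = 10
N_4 = -N_3 + 1  [with N_3=10]  = -9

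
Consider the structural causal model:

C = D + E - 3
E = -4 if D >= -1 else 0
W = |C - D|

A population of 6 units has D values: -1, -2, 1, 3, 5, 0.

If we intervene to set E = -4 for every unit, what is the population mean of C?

Every unit gets E=-4 under the intervention. C values become -8, -9, -6, -4, -2, -7; E[C|do(E=-4)] = -6.

-6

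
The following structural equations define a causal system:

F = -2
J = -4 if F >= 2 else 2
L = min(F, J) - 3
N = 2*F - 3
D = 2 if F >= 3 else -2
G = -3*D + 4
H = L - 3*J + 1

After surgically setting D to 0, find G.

4

The intervention breaks the incoming arrows to D: D = 2 if F >= 3 else -2 no longer applies, and D = 0.
G = -3*D + 4  [with D=0]  = 4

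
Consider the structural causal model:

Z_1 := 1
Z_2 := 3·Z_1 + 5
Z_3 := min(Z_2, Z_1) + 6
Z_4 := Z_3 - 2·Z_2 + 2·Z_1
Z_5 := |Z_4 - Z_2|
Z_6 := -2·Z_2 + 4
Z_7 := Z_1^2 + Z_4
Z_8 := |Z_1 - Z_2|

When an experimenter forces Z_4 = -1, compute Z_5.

Intervening sets Z_4 = -1 and removes its equation (Z_4 := Z_3 - 2·Z_2 + 2·Z_1).
Z_2 = 3·Z_1 + 5  [with Z_1=1]  = 8
Z_5 = |Z_4 - Z_2|  [with Z_4=-1, Z_2=8]  = 9

9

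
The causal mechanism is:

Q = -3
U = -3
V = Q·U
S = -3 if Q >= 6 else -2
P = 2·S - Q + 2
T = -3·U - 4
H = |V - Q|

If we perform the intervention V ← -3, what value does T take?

5

The intervention breaks the incoming arrows to V: V = Q·U no longer applies, and V = -3.
No directed path runs from V to T, so T keeps its natural value.
T = -3·U - 4  [with U=-3]  = 5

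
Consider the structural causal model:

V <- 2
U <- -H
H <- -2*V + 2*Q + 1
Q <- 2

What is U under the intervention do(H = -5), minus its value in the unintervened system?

The intervention breaks the incoming arrows to H: H <- -2*V + 2*Q + 1 no longer applies, and H = -5.
U = -H  [with H=-5]  = 5
Without intervention: H = -2*V + 2*Q + 1  [with V=2, Q=2]  = 1; U = -H  [with H=1]  = -1.
Change = 5 − (-1) = 6.

6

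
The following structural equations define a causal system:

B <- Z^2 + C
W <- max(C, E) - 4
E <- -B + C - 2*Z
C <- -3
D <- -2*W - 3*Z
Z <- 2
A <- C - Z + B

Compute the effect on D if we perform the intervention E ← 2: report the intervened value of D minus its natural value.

Under do(E=2), the mechanism E <- -B + C - 2*Z is discarded; E is fixed at 2.
W = max(C, E) - 4  [with C=-3, E=2]  = -2
D = -2*W - 3*Z  [with W=-2, Z=2]  = -2
Without intervention: B = Z^2 + C  [with Z=2, C=-3]  = 1; E = -B + C - 2*Z  [with B=1, C=-3, Z=2]  = -8; W = max(C, E) - 4  [with C=-3, E=-8]  = -7; D = -2*W - 3*Z  [with W=-7, Z=2]  = 8.
Change = -2 − 8 = -10.

-10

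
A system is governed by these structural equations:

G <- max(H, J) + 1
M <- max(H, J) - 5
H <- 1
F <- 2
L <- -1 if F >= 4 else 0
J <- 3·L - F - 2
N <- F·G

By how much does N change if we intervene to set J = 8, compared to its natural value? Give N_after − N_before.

14

Under do(J=8), the mechanism J <- 3·L - F - 2 is discarded; J is fixed at 8.
G = max(H, J) + 1  [with H=1, J=8]  = 9
N = F·G  [with F=2, G=9]  = 18
Without intervention: L = -1 if F >= 4 else 0  [with F=2]  = 0; J = 3·L - F - 2  [with L=0, F=2]  = -4; G = max(H, J) + 1  [with H=1, J=-4]  = 2; N = F·G  [with F=2, G=2]  = 4.
Change = 18 − 4 = 14.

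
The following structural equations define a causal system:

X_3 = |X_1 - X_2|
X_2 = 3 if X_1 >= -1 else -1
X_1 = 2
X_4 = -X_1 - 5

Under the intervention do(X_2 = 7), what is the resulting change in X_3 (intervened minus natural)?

4

The intervention breaks the incoming arrows to X_2: X_2 = 3 if X_1 >= -1 else -1 no longer applies, and X_2 = 7.
X_3 = |X_1 - X_2|  [with X_1=2, X_2=7]  = 5
Without intervention: X_2 = 3 if X_1 >= -1 else -1  [with X_1=2]  = 3; X_3 = |X_1 - X_2|  [with X_1=2, X_2=3]  = 1.
Change = 5 − 1 = 4.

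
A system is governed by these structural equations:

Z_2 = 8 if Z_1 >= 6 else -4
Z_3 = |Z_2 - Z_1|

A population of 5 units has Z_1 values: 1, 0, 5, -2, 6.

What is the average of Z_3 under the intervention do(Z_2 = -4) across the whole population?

Every unit gets Z_2=-4 under the intervention. Z_3 values become 5, 4, 9, 2, 10; E[Z_3|do(Z_2=-4)] = 6.

6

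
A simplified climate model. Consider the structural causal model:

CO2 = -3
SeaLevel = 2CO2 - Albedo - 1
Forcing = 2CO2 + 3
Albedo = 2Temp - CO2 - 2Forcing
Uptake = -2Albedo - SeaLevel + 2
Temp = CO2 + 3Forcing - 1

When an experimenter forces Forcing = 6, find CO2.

Under do(Forcing=6), the mechanism Forcing = 2CO2 + 3 is discarded; Forcing is fixed at 6.
CO2 is not downstream of the intervention, so its value is determined by the original equations.

-3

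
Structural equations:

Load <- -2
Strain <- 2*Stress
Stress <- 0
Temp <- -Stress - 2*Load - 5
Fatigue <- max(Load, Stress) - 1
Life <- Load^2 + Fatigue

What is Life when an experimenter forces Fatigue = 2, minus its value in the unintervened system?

The intervention breaks the incoming arrows to Fatigue: Fatigue <- max(Load, Stress) - 1 no longer applies, and Fatigue = 2.
Life = Load^2 + Fatigue  [with Load=-2, Fatigue=2]  = 6
Without intervention: Fatigue = max(Load, Stress) - 1  [with Load=-2, Stress=0]  = -1; Life = Load^2 + Fatigue  [with Load=-2, Fatigue=-1]  = 3.
Change = 6 − 3 = 3.

3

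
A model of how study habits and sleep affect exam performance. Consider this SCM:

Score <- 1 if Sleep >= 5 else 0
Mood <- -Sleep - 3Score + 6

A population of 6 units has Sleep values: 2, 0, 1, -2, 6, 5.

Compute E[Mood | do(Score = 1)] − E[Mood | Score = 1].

3.5

The intervention sets Score=1 in all 6 units regardless of Sleep. Recomputing Mood per unit gives 1, 3, 2, 5, -3, -2; average 1.
Conditioning on Score=1 selects the 2 unit(s) with Sleep ∈ {6, 5}. Their Mood values: -3, -2. Mean = -2.5.
Difference = 1 − (-2.5) = 3.5.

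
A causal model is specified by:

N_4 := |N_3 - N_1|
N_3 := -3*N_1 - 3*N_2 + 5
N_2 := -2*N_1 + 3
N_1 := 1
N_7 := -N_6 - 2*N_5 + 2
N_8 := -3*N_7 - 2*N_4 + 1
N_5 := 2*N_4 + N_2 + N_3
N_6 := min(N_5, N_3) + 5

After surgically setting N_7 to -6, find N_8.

15

do(N_7=-6) replaces the equation N_7 := -N_6 - 2*N_5 + 2 with the constant N_7 = -6.
N_2 = -2*N_1 + 3  [with N_1=1]  = 1
N_3 = -3*N_1 - 3*N_2 + 5  [with N_1=1, N_2=1]  = -1
N_4 = |N_3 - N_1|  [with N_3=-1, N_1=1]  = 2
N_8 = -3*N_7 - 2*N_4 + 1  [with N_7=-6, N_4=2]  = 15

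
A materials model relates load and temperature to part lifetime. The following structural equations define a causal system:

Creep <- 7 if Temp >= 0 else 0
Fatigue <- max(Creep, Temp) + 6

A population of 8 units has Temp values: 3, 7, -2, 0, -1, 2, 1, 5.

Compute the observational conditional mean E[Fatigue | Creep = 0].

Conditioning on Creep=0 selects the 2 unit(s) with Temp ∈ {-2, -1}. Their Fatigue values: 6, 6. Mean = 6.

6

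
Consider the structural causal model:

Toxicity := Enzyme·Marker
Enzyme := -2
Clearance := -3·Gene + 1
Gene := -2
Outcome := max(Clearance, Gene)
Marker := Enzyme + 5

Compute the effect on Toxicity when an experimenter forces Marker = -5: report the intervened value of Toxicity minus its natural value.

The intervention breaks the incoming arrows to Marker: Marker := Enzyme + 5 no longer applies, and Marker = -5.
Toxicity = Enzyme·Marker  [with Enzyme=-2, Marker=-5]  = 10
Without intervention: Marker = Enzyme + 5  [with Enzyme=-2]  = 3; Toxicity = Enzyme·Marker  [with Enzyme=-2, Marker=3]  = -6.
Change = 10 − (-6) = 16.

16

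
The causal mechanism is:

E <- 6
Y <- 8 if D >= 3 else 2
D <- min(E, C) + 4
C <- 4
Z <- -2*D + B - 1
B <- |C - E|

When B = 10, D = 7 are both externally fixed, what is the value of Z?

-5

Setting B = 10, D = 7 by intervention discards those variables' equations.
Z = -2*D + B - 1  [with D=7, B=10]  = -5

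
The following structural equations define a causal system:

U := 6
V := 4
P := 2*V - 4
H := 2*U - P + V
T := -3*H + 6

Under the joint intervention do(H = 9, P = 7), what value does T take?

-21

The joint intervention fixes H = 9, P = 7, removing each variable's own equation.
T = -3*H + 6  [with H=9]  = -21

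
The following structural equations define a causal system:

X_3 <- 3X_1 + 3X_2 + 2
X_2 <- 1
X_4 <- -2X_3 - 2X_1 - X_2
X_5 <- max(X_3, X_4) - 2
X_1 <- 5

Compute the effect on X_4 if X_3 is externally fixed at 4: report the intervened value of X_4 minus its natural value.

32

The intervention breaks the incoming arrows to X_3: X_3 <- 3X_1 + 3X_2 + 2 no longer applies, and X_3 = 4.
X_4 = -2X_3 - 2X_1 - X_2  [with X_3=4, X_1=5, X_2=1]  = -19
Without intervention: X_3 = 3X_1 + 3X_2 + 2  [with X_1=5, X_2=1]  = 20; X_4 = -2X_3 - 2X_1 - X_2  [with X_3=20, X_1=5, X_2=1]  = -51.
Change = -19 − (-51) = 32.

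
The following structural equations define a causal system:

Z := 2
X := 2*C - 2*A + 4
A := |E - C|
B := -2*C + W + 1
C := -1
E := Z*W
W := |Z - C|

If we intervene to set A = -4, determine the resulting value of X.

10

Intervening sets A = -4 and removes its equation (A := |E - C|).
X = 2*C - 2*A + 4  [with C=-1, A=-4]  = 10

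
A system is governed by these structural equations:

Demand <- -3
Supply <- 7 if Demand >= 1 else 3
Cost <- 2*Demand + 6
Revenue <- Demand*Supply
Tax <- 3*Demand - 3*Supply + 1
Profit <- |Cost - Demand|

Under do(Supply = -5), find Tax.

do(Supply=-5) replaces the equation Supply <- 7 if Demand >= 1 else 3 with the constant Supply = -5.
Tax = 3*Demand - 3*Supply + 1  [with Demand=-3, Supply=-5]  = 7

7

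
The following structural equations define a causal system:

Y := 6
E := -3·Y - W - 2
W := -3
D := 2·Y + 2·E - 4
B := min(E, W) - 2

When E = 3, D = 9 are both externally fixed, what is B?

Setting E = 3, D = 9 by intervention discards those variables' equations.
B = min(E, W) - 2  [with E=3, W=-3]  = -5

-5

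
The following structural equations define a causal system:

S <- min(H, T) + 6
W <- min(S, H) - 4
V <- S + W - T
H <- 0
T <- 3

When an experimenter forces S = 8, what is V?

1

do(S=8) replaces the equation S <- min(H, T) + 6 with the constant S = 8.
W = min(S, H) - 4  [with S=8, H=0]  = -4
V = S + W - T  [with S=8, W=-4, T=3]  = 1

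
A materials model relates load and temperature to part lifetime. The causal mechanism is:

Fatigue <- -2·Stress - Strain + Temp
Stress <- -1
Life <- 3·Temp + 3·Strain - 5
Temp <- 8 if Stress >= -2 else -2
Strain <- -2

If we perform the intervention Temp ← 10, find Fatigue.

14

The intervention breaks the incoming arrows to Temp: Temp <- 8 if Stress >= -2 else -2 no longer applies, and Temp = 10.
Fatigue = -2·Stress - Strain + Temp  [with Stress=-1, Strain=-2, Temp=10]  = 14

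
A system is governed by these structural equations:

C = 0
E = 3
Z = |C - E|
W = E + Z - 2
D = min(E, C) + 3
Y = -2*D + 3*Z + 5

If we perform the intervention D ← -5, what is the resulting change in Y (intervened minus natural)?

The intervention breaks the incoming arrows to D: D = min(E, C) + 3 no longer applies, and D = -5.
Z = |C - E|  [with C=0, E=3]  = 3
Y = -2*D + 3*Z + 5  [with D=-5, Z=3]  = 24
Without intervention: Z = |C - E|  [with C=0, E=3]  = 3; D = min(E, C) + 3  [with E=3, C=0]  = 3; Y = -2*D + 3*Z + 5  [with D=3, Z=3]  = 8.
Change = 24 − 8 = 16.

16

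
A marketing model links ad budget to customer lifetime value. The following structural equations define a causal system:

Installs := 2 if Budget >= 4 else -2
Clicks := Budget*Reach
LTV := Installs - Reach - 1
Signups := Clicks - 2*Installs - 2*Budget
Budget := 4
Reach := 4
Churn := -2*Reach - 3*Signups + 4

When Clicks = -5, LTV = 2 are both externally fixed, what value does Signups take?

-17

Setting Clicks = -5, LTV = 2 by intervention discards those variables' equations.
Installs = 2 if Budget >= 4 else -2  [with Budget=4]  = 2
Signups = Clicks - 2*Installs - 2*Budget  [with Clicks=-5, Installs=2, Budget=4]  = -17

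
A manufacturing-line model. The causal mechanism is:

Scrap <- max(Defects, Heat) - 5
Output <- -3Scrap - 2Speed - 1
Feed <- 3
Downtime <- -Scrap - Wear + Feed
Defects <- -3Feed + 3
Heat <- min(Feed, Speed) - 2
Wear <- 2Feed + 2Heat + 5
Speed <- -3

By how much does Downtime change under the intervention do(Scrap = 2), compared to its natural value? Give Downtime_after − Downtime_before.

-12

Intervening sets Scrap = 2 and removes its equation (Scrap <- max(Defects, Heat) - 5).
Heat = min(Feed, Speed) - 2  [with Feed=3, Speed=-3]  = -5
Wear = 2Feed + 2Heat + 5  [with Feed=3, Heat=-5]  = 1
Downtime = -Scrap - Wear + Feed  [with Scrap=2, Wear=1, Feed=3]  = 0
Without intervention: Heat = min(Feed, Speed) - 2  [with Feed=3, Speed=-3]  = -5; Wear = 2Feed + 2Heat + 5  [with Feed=3, Heat=-5]  = 1; Defects = -3Feed + 3  [with Feed=3]  = -6; Scrap = max(Defects, Heat) - 5  [with Defects=-6, Heat=-5]  = -10; Downtime = -Scrap - Wear + Feed  [with Scrap=-10, Wear=1, Feed=3]  = 12.
Change = 0 − 12 = -12.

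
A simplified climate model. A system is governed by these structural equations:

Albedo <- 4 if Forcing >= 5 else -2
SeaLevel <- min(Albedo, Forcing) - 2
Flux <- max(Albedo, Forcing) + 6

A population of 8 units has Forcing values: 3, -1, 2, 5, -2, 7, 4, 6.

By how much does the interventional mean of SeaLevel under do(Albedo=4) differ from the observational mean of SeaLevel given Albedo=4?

The intervention sets Albedo=4 in all 8 units regardless of Forcing. Recomputing SeaLevel per unit gives 1, -3, 0, 2, -4, 2, 2, 2; average 0.25.
Conditioning on Albedo=4 selects the 3 unit(s) with Forcing ∈ {5, 7, 6}. Their SeaLevel values: 2, 2, 2. Mean = 2.
Difference = 0.25 − 2 = -1.75.

-1.75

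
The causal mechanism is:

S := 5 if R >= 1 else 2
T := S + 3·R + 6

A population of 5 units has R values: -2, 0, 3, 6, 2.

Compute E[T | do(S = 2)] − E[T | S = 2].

8.4

do(S=2) breaks S's dependence on R. With S=2 fixed, T across the units is 2, 8, 17, 26, 14, mean 13.4.
E[T|S=2] averages over only the 2 units with S=2 (R = -2, 0): T = 2, 8, mean 5.
Difference = 13.4 − 5 = 8.4.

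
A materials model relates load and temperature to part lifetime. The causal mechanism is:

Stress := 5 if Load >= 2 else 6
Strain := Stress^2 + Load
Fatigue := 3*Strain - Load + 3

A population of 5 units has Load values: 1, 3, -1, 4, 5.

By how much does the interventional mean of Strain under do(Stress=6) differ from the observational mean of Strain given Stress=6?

2.4

do(Stress=6) breaks Stress's dependence on Load. With Stress=6 fixed, Strain across the units is 37, 39, 35, 40, 41, mean 38.4.
Conditioning on Stress=6 selects the 2 unit(s) with Load ∈ {1, -1}. Their Strain values: 37, 35. Mean = 36.
Difference = 38.4 − 36 = 2.4.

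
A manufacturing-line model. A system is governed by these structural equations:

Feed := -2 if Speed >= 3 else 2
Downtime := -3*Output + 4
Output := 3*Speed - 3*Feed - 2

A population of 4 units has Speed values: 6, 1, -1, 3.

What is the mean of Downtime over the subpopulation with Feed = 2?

28

E[Downtime|Feed=2] averages over only the 2 units with Feed=2 (Speed = 1, -1): Downtime = 19, 37, mean 28.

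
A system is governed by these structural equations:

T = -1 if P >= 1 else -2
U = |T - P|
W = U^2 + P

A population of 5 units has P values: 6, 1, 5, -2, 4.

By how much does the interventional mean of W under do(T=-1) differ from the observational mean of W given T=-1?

Under do(T=-1), T's equation is replaced by T=-1 for every unit. Per-unit W: 55, 5, 41, -1, 29. Mean = 25.8.
Observing T=-1 restricts to units where T's equation naturally yields -1: P ∈ {6, 1, 5, 4}. In that subpopulation W = 55, 5, 41, 29, mean 32.5.
Difference = 25.8 − 32.5 = -6.7.

-6.7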